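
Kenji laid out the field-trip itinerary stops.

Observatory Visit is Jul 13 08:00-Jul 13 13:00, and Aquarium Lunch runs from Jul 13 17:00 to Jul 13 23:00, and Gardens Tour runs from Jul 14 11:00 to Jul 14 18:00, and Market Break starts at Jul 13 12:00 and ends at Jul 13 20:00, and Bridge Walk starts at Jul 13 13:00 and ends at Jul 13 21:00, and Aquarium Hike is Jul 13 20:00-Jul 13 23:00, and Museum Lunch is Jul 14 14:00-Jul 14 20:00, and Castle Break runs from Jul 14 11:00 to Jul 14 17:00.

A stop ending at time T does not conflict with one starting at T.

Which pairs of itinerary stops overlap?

Two intervals overlap when each starts before the other ends.
Sorted by start: Observatory Visit, Market Break, Bridge Walk, Aquarium Lunch, Aquarium Hike, Gardens Tour, Castle Break, Museum Lunch.
Market Break starts before Observatory Visit ends → Observatory Visit and Market Break overlap.
Bridge Walk starts exactly when Observatory Visit ends (back-to-back, no overlap), so nothing later overlaps Observatory Visit either.
Bridge Walk starts before Market Break ends → Market Break and Bridge Walk overlap.
Aquarium Lunch starts before Market Break ends → Market Break and Aquarium Lunch overlap.
Aquarium Hike starts exactly when Market Break ends (back-to-back, no overlap), so nothing later overlaps Market Break either.
Aquarium Lunch starts before Bridge Walk ends → Bridge Walk and Aquarium Lunch overlap.
Aquarium Hike starts before Bridge Walk ends → Bridge Walk and Aquarium Hike overlap.
Gardens Tour starts after Bridge Walk ends, so nothing later overlaps Bridge Walk either.
Aquarium Hike starts before Aquarium Lunch ends → Aquarium Lunch and Aquarium Hike overlap.
Gardens Tour starts after Aquarium Lunch ends, so nothing later overlaps Aquarium Lunch either.
Gardens Tour starts after Aquarium Hike ends, so nothing later overlaps Aquarium Hike either.
Castle Break starts before Gardens Tour ends → Gardens Tour and Castle Break overlap.
Museum Lunch starts before Gardens Tour ends → Gardens Tour and Museum Lunch overlap.
Museum Lunch starts before Castle Break ends → Castle Break and Museum Lunch overlap.

Aquarium Hike & Aquarium Lunch, Aquarium Hike & Bridge Walk, Aquarium Lunch & Bridge Walk, Aquarium Lunch & Market Break, Bridge Walk & Market Break, Castle Break & Gardens Tour, Castle Break & Museum Lunch, Gardens Tour & Museum Lunch, Market Break & Observatory Visit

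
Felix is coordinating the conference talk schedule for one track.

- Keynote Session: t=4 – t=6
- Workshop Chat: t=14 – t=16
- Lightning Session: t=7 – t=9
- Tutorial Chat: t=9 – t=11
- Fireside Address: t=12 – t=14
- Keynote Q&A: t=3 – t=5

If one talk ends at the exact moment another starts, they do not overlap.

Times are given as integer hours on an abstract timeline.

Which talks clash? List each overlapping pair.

Keynote Q&A & Keynote Session

Two intervals overlap when each starts before the other ends.
Sorted by start: Keynote Q&A, Keynote Session, Lightning Session, Tutorial Chat, Fireside Address, Workshop Chat.
Keynote Session starts before Keynote Q&A ends → Keynote Q&A and Keynote Session overlap.
Lightning Session starts after Keynote Q&A ends — done with Keynote Q&A.
Lightning Session starts after Keynote Session ends — done with Keynote Session.
Tutorial Chat starts exactly when Lightning Session ends (back-to-back, no overlap) — done with Lightning Session.
Fireside Address starts after Tutorial Chat ends — done with Tutorial Chat.
Workshop Chat starts exactly when Fireside Address ends (back-to-back, no overlap).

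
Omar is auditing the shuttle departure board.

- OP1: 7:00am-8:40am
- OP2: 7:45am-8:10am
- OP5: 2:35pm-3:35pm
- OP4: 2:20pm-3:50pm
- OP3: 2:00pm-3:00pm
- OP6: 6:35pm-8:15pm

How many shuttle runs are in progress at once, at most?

3

Sweep the timeline, counting +1 at each start and −1 at each end (ends before starts at a tie):
7:00am start OP1 → 1
7:45am start OP2 → 2
8:10am end OP2 → 1
8:40am end OP1 → 0
2:00pm start OP3 → 1
2:20pm start OP4 → 2
2:35pm start OP5 → 3
3:00pm end OP3 → 2
3:35pm end OP5 → 1
3:50pm end OP4 → 0
6:35pm start OP6 → 1
8:15pm end OP6 → 0
Peak is 3, at 2:35pm (OP3, OP4, OP5).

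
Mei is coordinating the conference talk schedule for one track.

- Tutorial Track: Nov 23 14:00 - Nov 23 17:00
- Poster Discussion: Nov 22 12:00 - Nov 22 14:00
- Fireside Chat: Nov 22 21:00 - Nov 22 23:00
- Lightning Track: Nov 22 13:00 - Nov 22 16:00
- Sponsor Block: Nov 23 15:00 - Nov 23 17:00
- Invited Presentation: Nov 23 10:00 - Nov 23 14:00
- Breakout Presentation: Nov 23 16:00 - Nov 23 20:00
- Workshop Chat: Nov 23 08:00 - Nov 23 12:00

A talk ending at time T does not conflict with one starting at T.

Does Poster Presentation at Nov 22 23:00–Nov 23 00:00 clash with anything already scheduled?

Poster Discussion: ends Nov 22 14:00 at or before Poster Presentation starts Nov 22 23:00 → clear.
Lightning Track: ends Nov 22 16:00 at or before Poster Presentation starts Nov 22 23:00 → clear.
Fireside Chat: ends Nov 22 23:00 at or before Poster Presentation starts Nov 22 23:00 → clear.
Workshop Chat: starts Nov 23 08:00 at or after Poster Presentation ends Nov 23 00:00 → clear.
Invited Presentation: starts Nov 23 10:00 at or after Poster Presentation ends Nov 23 00:00 → clear.
Tutorial Track: starts Nov 23 14:00 at or after Poster Presentation ends Nov 23 00:00 → clear.
Sponsor Block: starts Nov 23 15:00 at or after Poster Presentation ends Nov 23 00:00 → clear.
Breakout Presentation: starts Nov 23 16:00 at or after Poster Presentation ends Nov 23 00:00 → clear.

No — it doesn't clash with anything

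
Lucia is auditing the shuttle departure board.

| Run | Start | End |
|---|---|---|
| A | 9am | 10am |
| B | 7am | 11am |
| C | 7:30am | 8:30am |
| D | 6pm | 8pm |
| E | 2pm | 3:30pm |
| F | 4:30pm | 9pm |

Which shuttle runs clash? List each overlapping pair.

Sorted by start: B, C, A, E, F, D.
C starts before B ends → B and C overlap.
A starts before B ends → B and A overlap.
E starts after B ends — done with B.
A starts after C ends — done with C.
E starts after A ends — done with A.
F starts after E ends — done with E.
D starts before F ends → F and D overlap.

A & B, B & C, D & F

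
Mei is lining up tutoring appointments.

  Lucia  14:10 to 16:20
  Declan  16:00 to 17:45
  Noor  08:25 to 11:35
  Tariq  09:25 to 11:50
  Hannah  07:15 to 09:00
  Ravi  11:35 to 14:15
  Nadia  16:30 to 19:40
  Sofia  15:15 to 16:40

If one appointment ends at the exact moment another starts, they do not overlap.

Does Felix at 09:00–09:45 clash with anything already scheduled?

Hannah: ends 09:00 at or before Felix starts 09:00 → clear.
Noor: starts 08:25 before Felix ends 09:45, and ends 11:35 after Felix starts 09:00 → overlap.
Tariq: starts 09:25 before Felix ends 09:45, and ends 11:50 after Felix starts 09:00 → overlap.
Ravi: starts 11:35 at or after Felix ends 09:45 → clear.
Lucia: starts 14:10 at or after Felix ends 09:45 → clear.
Sofia: starts 15:15 at or after Felix ends 09:45 → clear.
Declan: starts 16:00 at or after Felix ends 09:45 → clear.
Nadia: starts 16:30 at or after Felix ends 09:45 → clear.
Felix overlaps Noor, Tariq.

Yes — it overlaps Noor, Tariq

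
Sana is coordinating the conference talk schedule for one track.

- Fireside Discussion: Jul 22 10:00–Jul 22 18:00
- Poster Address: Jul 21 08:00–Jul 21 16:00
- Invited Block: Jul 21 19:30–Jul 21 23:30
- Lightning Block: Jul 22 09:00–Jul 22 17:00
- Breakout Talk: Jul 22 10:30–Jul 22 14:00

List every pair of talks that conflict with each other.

Sorted by start: Poster Address, Invited Block, Lightning Block, Fireside Discussion, Breakout Talk.
Invited Block starts after Poster Address ends, so Poster Address has no further overlaps.
Lightning Block starts after Invited Block ends, so Invited Block has no further overlaps.
Fireside Discussion starts before Lightning Block ends → Lightning Block and Fireside Discussion overlap.
Breakout Talk starts before Lightning Block ends → Lightning Block and Breakout Talk overlap.
Breakout Talk starts before Fireside Discussion ends → Fireside Discussion and Breakout Talk overlap.

Breakout Talk & Fireside Discussion, Breakout Talk & Lightning Block, Fireside Discussion & Lightning Block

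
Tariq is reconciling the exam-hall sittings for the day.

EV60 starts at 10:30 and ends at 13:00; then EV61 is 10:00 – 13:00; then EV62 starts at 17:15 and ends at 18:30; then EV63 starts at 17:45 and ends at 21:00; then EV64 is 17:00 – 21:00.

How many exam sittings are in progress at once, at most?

3

Walk through starts and ends in time order (an end at T is processed before a start at T):
10:00 start EV61 → 1
10:30 start EV60 → 2
13:00 end EV60 → 1
13:00 end EV61 → 0
17:00 start EV64 → 1
17:15 start EV62 → 2
17:45 start EV63 → 3
18:30 end EV62 → 2
21:00 end EV63 → 1
21:00 end EV64 → 0
Peak is 3, at 17:45 (EV62, EV63, EV64).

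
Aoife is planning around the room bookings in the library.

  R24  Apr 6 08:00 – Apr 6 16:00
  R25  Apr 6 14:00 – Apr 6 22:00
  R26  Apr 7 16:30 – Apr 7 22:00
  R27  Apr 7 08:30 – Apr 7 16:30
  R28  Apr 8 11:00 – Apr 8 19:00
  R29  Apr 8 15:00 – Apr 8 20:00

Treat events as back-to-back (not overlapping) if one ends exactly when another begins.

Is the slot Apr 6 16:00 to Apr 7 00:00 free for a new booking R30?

R24: ends Apr 6 16:00 at or before R30 starts Apr 6 16:00 → clear.
R25: starts Apr 6 14:00 before R30 ends Apr 7 00:00, and ends Apr 6 22:00 after R30 starts Apr 6 16:00 → overlap.
R27: starts Apr 7 08:30 at or after R30 ends Apr 7 00:00 → clear.
R26: starts Apr 7 16:30 at or after R30 ends Apr 7 00:00 → clear.
R28: starts Apr 8 11:00 at or after R30 ends Apr 7 00:00 → clear.
R29: starts Apr 8 15:00 at or after R30 ends Apr 7 00:00 → clear.
R30 overlaps R25.

No — it overlaps R25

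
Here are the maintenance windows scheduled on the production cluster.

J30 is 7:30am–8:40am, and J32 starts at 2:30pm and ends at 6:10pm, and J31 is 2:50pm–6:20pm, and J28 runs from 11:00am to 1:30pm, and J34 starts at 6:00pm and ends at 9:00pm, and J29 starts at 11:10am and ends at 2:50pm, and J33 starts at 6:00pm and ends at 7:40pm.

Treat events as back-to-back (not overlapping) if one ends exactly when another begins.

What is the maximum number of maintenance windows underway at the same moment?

Sort all start/end points and keep a running count:
7:30am start J30 → 1
8:40am end J30 → 0
11:00am start J28 → 1
11:10am start J29 → 2
1:30pm end J28 → 1
2:30pm start J32 → 2
2:50pm end J29 → 1
2:50pm start J31 → 2
6:00pm start J33 → 3
6:00pm start J34 → 4
6:10pm end J32 → 3
6:20pm end J31 → 2
7:40pm end J33 → 1
9:00pm end J34 → 0
Peak is 4, at 6:00pm (J31, J32, J33, J34).

4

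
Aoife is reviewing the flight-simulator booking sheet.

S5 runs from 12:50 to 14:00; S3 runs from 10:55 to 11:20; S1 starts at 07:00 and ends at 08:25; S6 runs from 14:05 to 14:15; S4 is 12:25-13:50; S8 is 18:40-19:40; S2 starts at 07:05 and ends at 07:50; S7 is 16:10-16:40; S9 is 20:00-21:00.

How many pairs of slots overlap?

Sorted by start: S1, S2, S3, S4, S5, S6, S7, S8, S9.
S2 starts before S1 ends → S1 and S2 overlap.
S3 starts after S1 ends; S1 is clear from here.
S3 starts after S2 ends; S2 is clear from here.
S4 starts after S3 ends; S3 is clear from here.
S5 starts before S4 ends → S4 and S5 overlap.
S6 starts after S4 ends; S4 is clear from here.
S6 starts after S5 ends; S5 is clear from here.
S7 starts after S6 ends; S6 is clear from here.
S8 starts after S7 ends; S7 is clear from here.
S9 starts after S8 ends.
Overlapping pairs: S1 & S2, S4 & S5 — 2 in total.

2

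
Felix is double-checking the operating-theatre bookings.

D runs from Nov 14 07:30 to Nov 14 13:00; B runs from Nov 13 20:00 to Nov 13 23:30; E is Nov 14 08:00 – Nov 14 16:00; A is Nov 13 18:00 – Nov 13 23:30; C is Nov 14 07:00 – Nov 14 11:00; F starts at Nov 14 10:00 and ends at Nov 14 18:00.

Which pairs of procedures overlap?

Two intervals overlap when each starts before the other ends.
Sorted by start: A, B, C, D, E, F.
B starts before A ends → A and B overlap.
C starts after A ends; A is clear from here.
C starts after B ends; B is clear from here.
D starts before C ends → C and D overlap.
E starts before C ends → C and E overlap.
F starts before C ends → C and F overlap.
E starts before D ends → D and E overlap.
F starts before D ends → D and F overlap.
F starts before E ends → E and F overlap.

A & B, C & D, C & E, C & F, D & E, D & F, E & F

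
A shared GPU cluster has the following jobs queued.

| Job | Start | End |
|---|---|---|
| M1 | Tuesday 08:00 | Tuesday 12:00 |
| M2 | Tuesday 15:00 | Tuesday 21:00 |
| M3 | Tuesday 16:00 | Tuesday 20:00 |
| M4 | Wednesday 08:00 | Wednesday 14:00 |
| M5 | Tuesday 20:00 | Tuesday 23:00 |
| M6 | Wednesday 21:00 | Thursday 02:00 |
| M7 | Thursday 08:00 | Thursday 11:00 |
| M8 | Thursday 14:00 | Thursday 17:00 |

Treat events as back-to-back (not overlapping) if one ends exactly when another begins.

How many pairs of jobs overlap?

2

Two intervals overlap when each starts before the other ends.
Sorted by start: M1, M2, M3, M5, M4, M6, M7, M8.
M2 starts after M1 ends — done with M1.
M3 starts before M2 ends → M2 and M3 overlap.
M5 starts before M2 ends → M2 and M5 overlap.
M4 starts after M2 ends — done with M2.
M5 starts exactly when M3 ends (back-to-back, no overlap) — done with M3.
M4 starts after M5 ends — done with M5.
M6 starts after M4 ends — done with M4.
M7 starts after M6 ends — done with M6.
M8 starts after M7 ends.
Overlapping pairs: M2 & M3, M2 & M5 — 2 in total.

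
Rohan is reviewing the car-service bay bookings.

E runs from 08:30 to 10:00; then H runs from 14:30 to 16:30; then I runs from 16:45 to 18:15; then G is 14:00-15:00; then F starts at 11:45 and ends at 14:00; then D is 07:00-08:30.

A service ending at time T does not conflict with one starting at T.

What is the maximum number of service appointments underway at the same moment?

2

Sort all start/end points and keep a running count:
07:00 start D → 1
08:30 end D → 0
08:30 start E → 1
10:00 end E → 0
11:45 start F → 1
14:00 end F → 0
14:00 start G → 1
14:30 start H → 2
15:00 end G → 1
16:30 end H → 0
16:45 start I → 1
18:15 end I → 0
Peak is 2, at 14:30 (G, H).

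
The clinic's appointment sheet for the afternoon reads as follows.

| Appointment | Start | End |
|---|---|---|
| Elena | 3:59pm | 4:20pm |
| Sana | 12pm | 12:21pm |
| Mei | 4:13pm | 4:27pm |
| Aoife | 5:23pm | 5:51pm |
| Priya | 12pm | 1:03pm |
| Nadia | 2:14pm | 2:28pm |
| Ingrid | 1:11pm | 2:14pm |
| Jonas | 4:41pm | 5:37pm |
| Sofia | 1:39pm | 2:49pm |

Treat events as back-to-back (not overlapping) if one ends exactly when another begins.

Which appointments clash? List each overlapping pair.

Aoife & Jonas, Elena & Mei, Ingrid & Sofia, Nadia & Sofia, Priya & Sana

Sorted by start: Sana, Priya, Ingrid, Sofia, Nadia, Elena, Mei, Jonas, Aoife.
Priya starts before Sana ends → Sana and Priya overlap.
Ingrid starts after Sana ends, so nothing later overlaps Sana either.
Ingrid starts after Priya ends, so nothing later overlaps Priya either.
Sofia starts before Ingrid ends → Ingrid and Sofia overlap.
Nadia starts exactly when Ingrid ends (back-to-back, no overlap), so nothing later overlaps Ingrid either.
Nadia starts before Sofia ends → Sofia and Nadia overlap.
Elena starts after Sofia ends, so nothing later overlaps Sofia either.
Elena starts after Nadia ends, so nothing later overlaps Nadia either.
Mei starts before Elena ends → Elena and Mei overlap.
Jonas starts after Elena ends, so nothing later overlaps Elena either.
Jonas starts after Mei ends, so nothing later overlaps Mei either.
Aoife starts before Jonas ends → Jonas and Aoife overlap.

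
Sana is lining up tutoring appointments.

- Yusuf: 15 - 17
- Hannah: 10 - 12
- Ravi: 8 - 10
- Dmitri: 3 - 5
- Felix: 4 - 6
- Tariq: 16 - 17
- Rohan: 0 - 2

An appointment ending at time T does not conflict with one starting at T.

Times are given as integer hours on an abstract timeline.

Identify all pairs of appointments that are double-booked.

Dmitri & Felix, Tariq & Yusuf

Sorted by start: Rohan, Dmitri, Felix, Ravi, Hannah, Yusuf, Tariq.
Dmitri starts after Rohan ends, so nothing later overlaps Rohan either.
Felix starts before Dmitri ends → Dmitri and Felix overlap.
Ravi starts after Dmitri ends, so nothing later overlaps Dmitri either.
Ravi starts after Felix ends, so nothing later overlaps Felix either.
Hannah starts exactly when Ravi ends (back-to-back, no overlap), so nothing later overlaps Ravi either.
Yusuf starts after Hannah ends, so nothing later overlaps Hannah either.
Tariq starts before Yusuf ends → Yusuf and Tariq overlap.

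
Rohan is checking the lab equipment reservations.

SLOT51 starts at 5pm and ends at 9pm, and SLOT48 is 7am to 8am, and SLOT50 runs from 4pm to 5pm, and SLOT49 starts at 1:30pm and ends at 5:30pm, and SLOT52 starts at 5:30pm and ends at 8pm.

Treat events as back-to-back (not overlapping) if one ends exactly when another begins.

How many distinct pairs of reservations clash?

Sorted by start: SLOT48, SLOT49, SLOT50, SLOT51, SLOT52.
SLOT49 starts after SLOT48 ends, so SLOT48 has no further overlaps.
SLOT50 starts before SLOT49 ends → SLOT49 and SLOT50 overlap.
SLOT51 starts before SLOT49 ends → SLOT49 and SLOT51 overlap.
SLOT52 starts exactly when SLOT49 ends (back-to-back, no overlap).
SLOT51 starts exactly when SLOT50 ends (back-to-back, no overlap), so SLOT50 has no further overlaps.
SLOT52 starts before SLOT51 ends → SLOT51 and SLOT52 overlap.
Overlapping pairs: SLOT49 & SLOT50, SLOT49 & SLOT51, SLOT51 & SLOT52 — 3 in total.

3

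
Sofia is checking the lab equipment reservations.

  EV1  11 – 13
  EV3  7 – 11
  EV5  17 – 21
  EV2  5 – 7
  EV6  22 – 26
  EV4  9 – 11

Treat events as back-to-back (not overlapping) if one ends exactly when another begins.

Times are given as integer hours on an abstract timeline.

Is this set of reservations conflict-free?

Two intervals overlap when each starts before the other ends.
Sorted by start: EV2, EV3, EV4, EV1, EV5, EV6.
EV3 starts exactly when EV2 ends (back-to-back, no overlap), so nothing later overlaps EV2 either.
EV4 starts before EV3 ends → EV3 and EV4 overlap.
That's a conflict, so the schedule is not conflict-free.

No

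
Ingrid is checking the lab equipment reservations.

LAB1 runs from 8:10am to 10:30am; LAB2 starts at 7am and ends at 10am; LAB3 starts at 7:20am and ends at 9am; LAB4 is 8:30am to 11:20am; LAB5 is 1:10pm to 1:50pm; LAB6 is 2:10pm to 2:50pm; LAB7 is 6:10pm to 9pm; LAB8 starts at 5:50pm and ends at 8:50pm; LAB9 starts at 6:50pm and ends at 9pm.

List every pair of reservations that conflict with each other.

LAB1 & LAB2, LAB1 & LAB3, LAB1 & LAB4, LAB2 & LAB3, LAB2 & LAB4, LAB3 & LAB4, LAB7 & LAB8, LAB7 & LAB9, LAB8 & LAB9

Sorted by start: LAB2, LAB3, LAB1, LAB4, LAB5, LAB6, LAB8, LAB7, LAB9.
LAB3 starts before LAB2 ends → LAB2 and LAB3 overlap.
LAB1 starts before LAB2 ends → LAB2 and LAB1 overlap.
LAB4 starts before LAB2 ends → LAB2 and LAB4 overlap.
LAB5 starts after LAB2 ends; LAB2 is clear from here.
LAB1 starts before LAB3 ends → LAB3 and LAB1 overlap.
LAB4 starts before LAB3 ends → LAB3 and LAB4 overlap.
LAB5 starts after LAB3 ends; LAB3 is clear from here.
LAB4 starts before LAB1 ends → LAB1 and LAB4 overlap.
LAB5 starts after LAB1 ends; LAB1 is clear from here.
LAB5 starts after LAB4 ends; LAB4 is clear from here.
LAB6 starts after LAB5 ends; LAB5 is clear from here.
LAB8 starts after LAB6 ends; LAB6 is clear from here.
LAB7 starts before LAB8 ends → LAB8 and LAB7 overlap.
LAB9 starts before LAB8 ends → LAB8 and LAB9 overlap.
LAB9 starts before LAB7 ends → LAB7 and LAB9 overlap.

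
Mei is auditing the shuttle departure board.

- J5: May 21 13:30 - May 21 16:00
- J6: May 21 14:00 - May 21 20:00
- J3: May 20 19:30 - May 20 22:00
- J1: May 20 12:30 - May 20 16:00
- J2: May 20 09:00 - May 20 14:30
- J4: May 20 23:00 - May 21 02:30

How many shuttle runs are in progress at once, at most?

Sort all start/end points and keep a running count:
May 20 09:00 start J2 → 1
May 20 12:30 start J1 → 2
May 20 14:30 end J2 → 1
May 20 16:00 end J1 → 0
May 20 19:30 start J3 → 1
May 20 22:00 end J3 → 0
May 20 23:00 start J4 → 1
May 21 02:30 end J4 → 0
May 21 13:30 start J5 → 1
May 21 14:00 start J6 → 2
May 21 16:00 end J5 → 1
May 21 20:00 end J6 → 0
Peak is 2, at May 20 12:30 (J1, J2).

2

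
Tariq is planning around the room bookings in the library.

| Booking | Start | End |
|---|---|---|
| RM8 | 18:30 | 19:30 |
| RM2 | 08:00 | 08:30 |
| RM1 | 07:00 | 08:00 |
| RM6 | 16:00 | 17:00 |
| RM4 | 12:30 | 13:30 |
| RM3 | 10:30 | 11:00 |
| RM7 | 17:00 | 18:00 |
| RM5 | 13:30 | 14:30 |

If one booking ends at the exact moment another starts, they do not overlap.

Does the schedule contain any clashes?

Check each pair: they overlap iff neither finishes before the other starts.
Sorted by start: RM1, RM2, RM3, RM4, RM5, RM6, RM7, RM8.
RM2 starts exactly when RM1 ends (back-to-back, no overlap) — done with RM1.
RM3 starts after RM2 ends — done with RM2.
RM4 starts after RM3 ends — done with RM3.
RM5 starts exactly when RM4 ends (back-to-back, no overlap) — done with RM4.
RM6 starts after RM5 ends — done with RM5.
RM7 starts exactly when RM6 ends (back-to-back, no overlap) — done with RM6.
RM8 starts after RM7 ends.
Every pair is clear; the schedule has no overlaps.

No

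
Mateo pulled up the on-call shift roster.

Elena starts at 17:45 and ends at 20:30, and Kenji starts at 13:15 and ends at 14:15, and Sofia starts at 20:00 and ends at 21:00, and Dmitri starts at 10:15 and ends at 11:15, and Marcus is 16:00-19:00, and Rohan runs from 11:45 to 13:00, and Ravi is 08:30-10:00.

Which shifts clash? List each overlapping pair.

Sorted by start: Ravi, Dmitri, Rohan, Kenji, Marcus, Elena, Sofia.
Dmitri starts after Ravi ends, so Ravi has no further overlaps.
Rohan starts after Dmitri ends, so Dmitri has no further overlaps.
Kenji starts after Rohan ends, so Rohan has no further overlaps.
Marcus starts after Kenji ends, so Kenji has no further overlaps.
Elena starts before Marcus ends → Marcus and Elena overlap.
Sofia starts after Marcus ends.
Sofia starts before Elena ends → Elena and Sofia overlap.

Elena & Marcus, Elena & Sofia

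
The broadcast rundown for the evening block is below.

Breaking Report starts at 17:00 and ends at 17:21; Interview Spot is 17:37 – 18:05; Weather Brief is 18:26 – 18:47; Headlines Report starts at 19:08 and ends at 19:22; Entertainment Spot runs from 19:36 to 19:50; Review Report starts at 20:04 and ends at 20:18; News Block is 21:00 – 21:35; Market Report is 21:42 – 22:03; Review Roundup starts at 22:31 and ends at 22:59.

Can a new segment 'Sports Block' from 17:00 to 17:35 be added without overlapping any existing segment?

No — it overlaps Breaking Report

Breaking Report: starts 17:00 before Sports Block ends 17:35, and ends 17:21 after Sports Block starts 17:00 → overlap.
Interview Spot: starts 17:37 at or after Sports Block ends 17:35 → clear.
Weather Brief: starts 18:26 at or after Sports Block ends 17:35 → clear.
Headlines Report: starts 19:08 at or after Sports Block ends 17:35 → clear.
Entertainment Spot: starts 19:36 at or after Sports Block ends 17:35 → clear.
Review Report: starts 20:04 at or after Sports Block ends 17:35 → clear.
News Block: starts 21:00 at or after Sports Block ends 17:35 → clear.
Market Report: starts 21:42 at or after Sports Block ends 17:35 → clear.
Review Roundup: starts 22:31 at or after Sports Block ends 17:35 → clear.
Sports Block overlaps Breaking Report.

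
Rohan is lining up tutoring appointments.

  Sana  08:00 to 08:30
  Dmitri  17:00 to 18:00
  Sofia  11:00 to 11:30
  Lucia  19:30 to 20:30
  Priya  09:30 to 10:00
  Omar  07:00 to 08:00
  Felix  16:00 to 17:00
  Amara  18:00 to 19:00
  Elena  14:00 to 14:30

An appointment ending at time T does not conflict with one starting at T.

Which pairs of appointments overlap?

Sorted by start: Omar, Sana, Priya, Sofia, Elena, Felix, Dmitri, Amara, Lucia.
Sana starts exactly when Omar ends (back-to-back, no overlap) — done with Omar.
Priya starts after Sana ends — done with Sana.
Sofia starts after Priya ends — done with Priya.
Elena starts after Sofia ends — done with Sofia.
Felix starts after Elena ends — done with Elena.
Dmitri starts exactly when Felix ends (back-to-back, no overlap) — done with Felix.
Amara starts exactly when Dmitri ends (back-to-back, no overlap) — done with Dmitri.
Lucia starts after Amara ends.

no conflicts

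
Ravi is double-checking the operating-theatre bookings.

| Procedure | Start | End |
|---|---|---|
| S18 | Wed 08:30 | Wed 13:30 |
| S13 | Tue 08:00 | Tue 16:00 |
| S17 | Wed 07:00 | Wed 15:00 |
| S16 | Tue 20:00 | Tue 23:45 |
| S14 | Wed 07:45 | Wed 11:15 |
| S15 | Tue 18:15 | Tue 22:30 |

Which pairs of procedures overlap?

Check each pair: they overlap iff neither finishes before the other starts.
Sorted by start: S13, S15, S16, S17, S14, S18.
S15 starts after S13 ends; S13 is clear from here.
S16 starts before S15 ends → S15 and S16 overlap.
S17 starts after S15 ends; S15 is clear from here.
S17 starts after S16 ends; S16 is clear from here.
S14 starts before S17 ends → S17 and S14 overlap.
S18 starts before S17 ends → S17 and S18 overlap.
S18 starts before S14 ends → S14 and S18 overlap.

S14 & S17, S14 & S18, S15 & S16, S17 & S18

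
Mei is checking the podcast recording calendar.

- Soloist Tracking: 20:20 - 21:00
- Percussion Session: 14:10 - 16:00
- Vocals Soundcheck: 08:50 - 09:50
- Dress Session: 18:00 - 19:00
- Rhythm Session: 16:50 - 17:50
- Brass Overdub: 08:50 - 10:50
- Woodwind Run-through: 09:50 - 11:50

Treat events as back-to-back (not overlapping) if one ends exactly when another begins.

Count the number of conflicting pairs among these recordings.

2

Check each pair: they overlap iff neither finishes before the other starts.
Sorted by start: Brass Overdub, Vocals Soundcheck, Woodwind Run-through, Percussion Session, Rhythm Session, Dress Session, Soloist Tracking.
Vocals Soundcheck starts before Brass Overdub ends → Brass Overdub and Vocals Soundcheck overlap.
Woodwind Run-through starts before Brass Overdub ends → Brass Overdub and Woodwind Run-through overlap.
Percussion Session starts after Brass Overdub ends, so Brass Overdub has no further overlaps.
Woodwind Run-through starts exactly when Vocals Soundcheck ends (back-to-back, no overlap), so Vocals Soundcheck has no further overlaps.
Percussion Session starts after Woodwind Run-through ends, so Woodwind Run-through has no further overlaps.
Rhythm Session starts after Percussion Session ends, so Percussion Session has no further overlaps.
Dress Session starts after Rhythm Session ends, so Rhythm Session has no further overlaps.
Soloist Tracking starts after Dress Session ends.
Overlapping pairs: Brass Overdub & Vocals Soundcheck, Brass Overdub & Woodwind Run-through — 2 in total.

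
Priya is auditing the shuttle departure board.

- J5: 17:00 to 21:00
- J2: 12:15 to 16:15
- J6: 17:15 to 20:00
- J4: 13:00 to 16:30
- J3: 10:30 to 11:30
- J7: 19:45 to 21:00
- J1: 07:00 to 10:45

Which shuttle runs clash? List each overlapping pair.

Check each pair: they overlap iff neither finishes before the other starts.
Sorted by start: J1, J3, J2, J4, J5, J6, J7.
J3 starts before J1 ends → J1 and J3 overlap.
J2 starts after J1 ends; J1 is clear from here.
J2 starts after J3 ends; J3 is clear from here.
J4 starts before J2 ends → J2 and J4 overlap.
J5 starts after J2 ends; J2 is clear from here.
J5 starts after J4 ends; J4 is clear from here.
J6 starts before J5 ends → J5 and J6 overlap.
J7 starts before J5 ends → J5 and J7 overlap.
J7 starts before J6 ends → J6 and J7 overlap.

J1 & J3, J2 & J4, J5 & J6, J5 & J7, J6 & J7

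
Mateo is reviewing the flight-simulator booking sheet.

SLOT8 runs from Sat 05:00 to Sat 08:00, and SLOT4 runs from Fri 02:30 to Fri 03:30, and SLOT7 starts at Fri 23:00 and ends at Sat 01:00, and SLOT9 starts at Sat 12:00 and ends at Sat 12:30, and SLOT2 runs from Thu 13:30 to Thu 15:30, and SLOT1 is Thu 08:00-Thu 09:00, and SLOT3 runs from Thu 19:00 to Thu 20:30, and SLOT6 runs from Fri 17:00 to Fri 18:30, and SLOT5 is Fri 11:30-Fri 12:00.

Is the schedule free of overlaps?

Yes

Sorted by start: SLOT1, SLOT2, SLOT3, SLOT4, SLOT5, SLOT6, SLOT7, SLOT8, SLOT9.
SLOT2 starts after SLOT1 ends; SLOT1 is clear from here.
SLOT3 starts after SLOT2 ends; SLOT2 is clear from here.
SLOT4 starts after SLOT3 ends; SLOT3 is clear from here.
SLOT5 starts after SLOT4 ends; SLOT4 is clear from here.
SLOT6 starts after SLOT5 ends; SLOT5 is clear from here.
SLOT7 starts after SLOT6 ends; SLOT6 is clear from here.
SLOT8 starts after SLOT7 ends; SLOT7 is clear from here.
SLOT9 starts after SLOT8 ends.
Every pair is clear; the schedule has no overlaps.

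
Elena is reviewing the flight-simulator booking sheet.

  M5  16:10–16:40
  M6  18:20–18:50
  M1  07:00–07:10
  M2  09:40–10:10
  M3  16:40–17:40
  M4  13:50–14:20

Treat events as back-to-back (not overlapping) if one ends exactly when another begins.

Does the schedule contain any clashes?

No

Sorted by start: M1, M2, M4, M5, M3, M6.
M2 starts after M1 ends, so nothing later overlaps M1 either.
M4 starts after M2 ends, so nothing later overlaps M2 either.
M5 starts after M4 ends, so nothing later overlaps M4 either.
M3 starts exactly when M5 ends (back-to-back, no overlap), so nothing later overlaps M5 either.
M6 starts after M3 ends.
Every pair is clear; the schedule has no overlaps.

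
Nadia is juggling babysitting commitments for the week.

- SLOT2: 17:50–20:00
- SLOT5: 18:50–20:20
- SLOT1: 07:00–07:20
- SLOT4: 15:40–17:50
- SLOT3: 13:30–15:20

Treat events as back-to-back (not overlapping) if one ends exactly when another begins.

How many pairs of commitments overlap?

Sorted by start: SLOT1, SLOT3, SLOT4, SLOT2, SLOT5.
SLOT3 starts after SLOT1 ends, so SLOT1 has no further overlaps.
SLOT4 starts after SLOT3 ends, so SLOT3 has no further overlaps.
SLOT2 starts exactly when SLOT4 ends (back-to-back, no overlap), so SLOT4 has no further overlaps.
SLOT5 starts before SLOT2 ends → SLOT2 and SLOT5 overlap.
Overlapping pairs: SLOT2 & SLOT5 — 1 in total.

1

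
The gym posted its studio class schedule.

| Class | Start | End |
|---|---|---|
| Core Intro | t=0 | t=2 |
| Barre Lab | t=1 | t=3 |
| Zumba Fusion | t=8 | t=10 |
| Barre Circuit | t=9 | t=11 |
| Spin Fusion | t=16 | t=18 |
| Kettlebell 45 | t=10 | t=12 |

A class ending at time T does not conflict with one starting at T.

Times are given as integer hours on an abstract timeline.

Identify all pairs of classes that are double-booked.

Two intervals overlap when each starts before the other ends.
Sorted by start: Core Intro, Barre Lab, Zumba Fusion, Barre Circuit, Kettlebell 45, Spin Fusion.
Barre Lab starts before Core Intro ends → Core Intro and Barre Lab overlap.
Zumba Fusion starts after Core Intro ends; Core Intro is clear from here.
Zumba Fusion starts after Barre Lab ends; Barre Lab is clear from here.
Barre Circuit starts before Zumba Fusion ends → Zumba Fusion and Barre Circuit overlap.
Kettlebell 45 starts exactly when Zumba Fusion ends (back-to-back, no overlap); Zumba Fusion is clear from here.
Kettlebell 45 starts before Barre Circuit ends → Barre Circuit and Kettlebell 45 overlap.
Spin Fusion starts after Barre Circuit ends.
Spin Fusion starts after Kettlebell 45 ends.

Barre Circuit & Kettlebell 45, Barre Circuit & Zumba Fusion, Barre Lab & Core Intro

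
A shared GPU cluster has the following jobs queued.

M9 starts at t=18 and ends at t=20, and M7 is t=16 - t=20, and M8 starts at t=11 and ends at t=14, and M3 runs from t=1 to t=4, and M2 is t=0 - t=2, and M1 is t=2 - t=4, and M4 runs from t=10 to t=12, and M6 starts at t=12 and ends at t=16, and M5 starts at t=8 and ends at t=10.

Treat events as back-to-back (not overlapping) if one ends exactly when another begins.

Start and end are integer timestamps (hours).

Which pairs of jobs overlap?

M1 & M3, M2 & M3, M4 & M8, M6 & M8, M7 & M9

Check each pair: they overlap iff neither finishes before the other starts.
Sorted by start: M2, M3, M1, M5, M4, M8, M6, M7, M9.
M3 starts before M2 ends → M2 and M3 overlap.
M1 starts exactly when M2 ends (back-to-back, no overlap), so nothing later overlaps M2 either.
M1 starts before M3 ends → M3 and M1 overlap.
M5 starts after M3 ends, so nothing later overlaps M3 either.
M5 starts after M1 ends, so nothing later overlaps M1 either.
M4 starts exactly when M5 ends (back-to-back, no overlap), so nothing later overlaps M5 either.
M8 starts before M4 ends → M4 and M8 overlap.
M6 starts exactly when M4 ends (back-to-back, no overlap), so nothing later overlaps M4 either.
M6 starts before M8 ends → M8 and M6 overlap.
M7 starts after M8 ends, so nothing later overlaps M8 either.
M7 starts exactly when M6 ends (back-to-back, no overlap), so nothing later overlaps M6 either.
M9 starts before M7 ends → M7 and M9 overlap.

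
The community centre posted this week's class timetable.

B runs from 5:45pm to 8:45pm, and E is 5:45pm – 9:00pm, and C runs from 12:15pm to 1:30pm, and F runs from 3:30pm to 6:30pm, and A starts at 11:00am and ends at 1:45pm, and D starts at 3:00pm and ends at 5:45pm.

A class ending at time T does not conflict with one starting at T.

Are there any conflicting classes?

Yes

Check each pair: they overlap iff neither finishes before the other starts.
Sorted by start: A, C, D, F, B, E.
C starts before A ends → A and C overlap.
That's a conflict, so the schedule is not conflict-free.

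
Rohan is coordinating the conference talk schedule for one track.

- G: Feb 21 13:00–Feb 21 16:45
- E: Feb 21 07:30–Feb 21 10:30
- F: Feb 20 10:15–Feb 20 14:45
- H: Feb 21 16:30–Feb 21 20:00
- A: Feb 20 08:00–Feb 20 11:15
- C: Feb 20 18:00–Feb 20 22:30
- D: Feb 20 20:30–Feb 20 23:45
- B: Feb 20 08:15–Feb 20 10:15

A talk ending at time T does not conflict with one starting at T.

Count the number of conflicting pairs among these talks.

Sorted by start: A, B, F, C, D, E, G, H.
B starts before A ends → A and B overlap.
F starts before A ends → A and F overlap.
C starts after A ends; A is clear from here.
F starts exactly when B ends (back-to-back, no overlap); B is clear from here.
C starts after F ends; F is clear from here.
D starts before C ends → C and D overlap.
E starts after C ends; C is clear from here.
E starts after D ends; D is clear from here.
G starts after E ends; E is clear from here.
H starts before G ends → G and H overlap.
Overlapping pairs: A & B, A & F, C & D, G & H — 4 in total.

4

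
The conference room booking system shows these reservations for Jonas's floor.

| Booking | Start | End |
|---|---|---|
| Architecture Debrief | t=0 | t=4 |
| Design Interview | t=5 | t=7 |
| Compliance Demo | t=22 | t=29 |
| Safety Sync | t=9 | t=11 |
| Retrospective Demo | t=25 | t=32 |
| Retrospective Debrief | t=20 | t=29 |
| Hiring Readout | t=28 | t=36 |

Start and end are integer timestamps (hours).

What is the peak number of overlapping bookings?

Sort all start/end points and keep a running count:
t=0 start Architecture Debrief → 1
t=4 end Architecture Debrief → 0
t=5 start Design Interview → 1
t=7 end Design Interview → 0
t=9 start Safety Sync → 1
t=11 end Safety Sync → 0
t=20 start Retrospective Debrief → 1
t=22 start Compliance Demo → 2
t=25 start Retrospective Demo → 3
t=28 start Hiring Readout → 4
t=29 end Compliance Demo → 3
t=29 end Retrospective Debrief → 2
t=32 end Retrospective Demo → 1
t=36 end Hiring Readout → 0
Peak is 4, at t=28 (Compliance Demo, Hiring Readout, Retrospective Debrief, Retrospective Demo).

4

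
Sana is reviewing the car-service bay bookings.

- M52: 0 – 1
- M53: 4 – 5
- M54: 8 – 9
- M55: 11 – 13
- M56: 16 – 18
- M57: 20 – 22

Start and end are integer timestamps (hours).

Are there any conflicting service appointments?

Sorted by start: M52, M53, M54, M55, M56, M57.
M53 starts after M52 ends; M52 is clear from here.
M54 starts after M53 ends; M53 is clear from here.
M55 starts after M54 ends; M54 is clear from here.
M56 starts after M55 ends; M55 is clear from here.
M57 starts after M56 ends.
Every pair is clear; the schedule has no overlaps.

No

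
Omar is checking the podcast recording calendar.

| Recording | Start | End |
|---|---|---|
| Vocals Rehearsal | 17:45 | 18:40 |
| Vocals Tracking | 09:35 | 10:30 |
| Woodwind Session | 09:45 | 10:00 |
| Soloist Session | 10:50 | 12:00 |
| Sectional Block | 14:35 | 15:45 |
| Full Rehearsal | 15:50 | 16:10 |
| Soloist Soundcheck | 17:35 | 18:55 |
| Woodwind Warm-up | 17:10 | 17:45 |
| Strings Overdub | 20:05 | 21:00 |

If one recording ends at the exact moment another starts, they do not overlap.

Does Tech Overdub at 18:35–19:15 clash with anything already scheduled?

Vocals Tracking: ends 10:30 at or before Tech Overdub starts 18:35 → clear.
Woodwind Session: ends 10:00 at or before Tech Overdub starts 18:35 → clear.
Soloist Session: ends 12:00 at or before Tech Overdub starts 18:35 → clear.
Sectional Block: ends 15:45 at or before Tech Overdub starts 18:35 → clear.
Full Rehearsal: ends 16:10 at or before Tech Overdub starts 18:35 → clear.
Woodwind Warm-up: ends 17:45 at or before Tech Overdub starts 18:35 → clear.
Soloist Soundcheck: starts 17:35 before Tech Overdub ends 19:15, and ends 18:55 after Tech Overdub starts 18:35 → overlap.
Vocals Rehearsal: starts 17:45 before Tech Overdub ends 19:15, and ends 18:40 after Tech Overdub starts 18:35 → overlap.
Strings Overdub: starts 20:05 at or after Tech Overdub ends 19:15 → clear.
Tech Overdub overlaps Vocals Rehearsal, Soloist Soundcheck.

Yes — it overlaps Soloist Soundcheck, Vocals Rehearsal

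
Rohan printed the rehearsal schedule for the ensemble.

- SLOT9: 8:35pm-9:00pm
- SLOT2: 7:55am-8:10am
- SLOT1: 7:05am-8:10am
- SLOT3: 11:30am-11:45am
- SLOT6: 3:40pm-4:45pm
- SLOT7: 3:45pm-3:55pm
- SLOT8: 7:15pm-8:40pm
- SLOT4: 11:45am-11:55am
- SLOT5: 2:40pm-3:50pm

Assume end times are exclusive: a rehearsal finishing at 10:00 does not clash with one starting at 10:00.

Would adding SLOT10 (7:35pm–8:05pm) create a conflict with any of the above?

Yes — it overlaps SLOT8

SLOT1: ends 8:10am at or before SLOT10 starts 7:35pm → clear.
SLOT2: ends 8:10am at or before SLOT10 starts 7:35pm → clear.
SLOT3: ends 11:45am at or before SLOT10 starts 7:35pm → clear.
SLOT4: ends 11:55am at or before SLOT10 starts 7:35pm → clear.
SLOT5: ends 3:50pm at or before SLOT10 starts 7:35pm → clear.
SLOT6: ends 4:45pm at or before SLOT10 starts 7:35pm → clear.
SLOT7: ends 3:55pm at or before SLOT10 starts 7:35pm → clear.
SLOT8: starts 7:15pm before SLOT10 ends 8:05pm, and ends 8:40pm after SLOT10 starts 7:35pm → overlap.
SLOT9: starts 8:35pm at or after SLOT10 ends 8:05pm → clear.
SLOT10 overlaps SLOT8.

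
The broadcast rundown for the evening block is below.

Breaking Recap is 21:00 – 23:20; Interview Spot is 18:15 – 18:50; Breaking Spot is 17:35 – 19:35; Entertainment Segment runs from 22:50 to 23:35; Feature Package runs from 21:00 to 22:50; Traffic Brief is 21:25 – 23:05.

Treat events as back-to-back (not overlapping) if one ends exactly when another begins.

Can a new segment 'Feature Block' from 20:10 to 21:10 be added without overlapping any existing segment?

No — it overlaps Breaking Recap, Feature Package

Breaking Spot: ends 19:35 at or before Feature Block starts 20:10 → clear.
Interview Spot: ends 18:50 at or before Feature Block starts 20:10 → clear.
Breaking Recap: starts 21:00 before Feature Block ends 21:10, and ends 23:20 after Feature Block starts 20:10 → overlap.
Feature Package: starts 21:00 before Feature Block ends 21:10, and ends 22:50 after Feature Block starts 20:10 → overlap.
Traffic Brief: starts 21:25 at or after Feature Block ends 21:10 → clear.
Entertainment Segment: starts 22:50 at or after Feature Block ends 21:10 → clear.
Feature Block overlaps Breaking Recap, Feature Package.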